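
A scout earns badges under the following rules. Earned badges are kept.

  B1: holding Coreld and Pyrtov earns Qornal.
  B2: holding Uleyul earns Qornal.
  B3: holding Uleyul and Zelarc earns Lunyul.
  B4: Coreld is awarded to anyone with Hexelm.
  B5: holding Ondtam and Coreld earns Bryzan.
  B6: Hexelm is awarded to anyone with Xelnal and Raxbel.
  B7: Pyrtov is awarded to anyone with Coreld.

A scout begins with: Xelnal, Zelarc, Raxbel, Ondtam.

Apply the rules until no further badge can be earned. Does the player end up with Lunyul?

No

Lunyul would need Uleyul and Zelarc (B3), but Uleyul is never earned.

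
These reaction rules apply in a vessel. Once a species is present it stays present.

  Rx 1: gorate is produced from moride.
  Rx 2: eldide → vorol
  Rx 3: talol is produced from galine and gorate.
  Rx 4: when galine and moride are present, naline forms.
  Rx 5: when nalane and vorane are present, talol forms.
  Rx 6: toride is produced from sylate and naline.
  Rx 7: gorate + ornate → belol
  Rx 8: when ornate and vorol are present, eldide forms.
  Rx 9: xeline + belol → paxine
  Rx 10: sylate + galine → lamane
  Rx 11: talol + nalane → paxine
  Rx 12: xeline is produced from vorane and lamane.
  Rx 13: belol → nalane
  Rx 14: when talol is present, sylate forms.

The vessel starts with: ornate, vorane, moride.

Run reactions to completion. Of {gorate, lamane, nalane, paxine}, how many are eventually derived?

3

moride present → gorate forms (Rx 1).
gorate and ornate present → belol forms (Rx 7).
belol present → nalane forms (Rx 13).
nalane and vorane present → talol forms (Rx 5).
talol and nalane present → paxine forms (Rx 11).
gorate: reached.
lamane would need sylate and galine (Rx 10), but galine never forms.
nalane: reached.
paxine: reached.
Reached: gorate, nalane, and paxine — 3 of the 4.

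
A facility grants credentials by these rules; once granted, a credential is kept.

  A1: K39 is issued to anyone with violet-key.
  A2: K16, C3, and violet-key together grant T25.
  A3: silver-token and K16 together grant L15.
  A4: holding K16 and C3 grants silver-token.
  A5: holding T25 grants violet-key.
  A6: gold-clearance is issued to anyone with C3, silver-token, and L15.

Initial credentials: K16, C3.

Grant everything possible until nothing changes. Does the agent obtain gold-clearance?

Yes

Holding K16 and C3 grants silver-token (A4).
Holding silver-token and K16 grants L15 (A3).
Holding C3, silver-token, and L15 grants gold-clearance (A6).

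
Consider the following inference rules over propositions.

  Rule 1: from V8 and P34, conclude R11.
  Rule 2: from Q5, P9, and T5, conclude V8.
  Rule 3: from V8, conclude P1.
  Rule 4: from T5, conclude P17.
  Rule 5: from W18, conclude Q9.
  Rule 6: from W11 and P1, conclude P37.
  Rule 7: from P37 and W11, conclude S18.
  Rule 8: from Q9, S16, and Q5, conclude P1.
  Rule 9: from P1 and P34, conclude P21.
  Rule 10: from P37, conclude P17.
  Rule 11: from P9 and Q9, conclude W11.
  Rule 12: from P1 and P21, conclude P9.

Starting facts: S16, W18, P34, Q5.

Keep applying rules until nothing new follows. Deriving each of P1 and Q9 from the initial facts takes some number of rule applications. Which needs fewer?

Q9: From W18, Rule 5 gives Q9. [1 rule application]
P1: W18 holds, so Q9 follows (Rule 5). From Q9, S16, and Q5, Rule 8 gives P1. [2 rule applications]
Q9 needs fewer.

Q9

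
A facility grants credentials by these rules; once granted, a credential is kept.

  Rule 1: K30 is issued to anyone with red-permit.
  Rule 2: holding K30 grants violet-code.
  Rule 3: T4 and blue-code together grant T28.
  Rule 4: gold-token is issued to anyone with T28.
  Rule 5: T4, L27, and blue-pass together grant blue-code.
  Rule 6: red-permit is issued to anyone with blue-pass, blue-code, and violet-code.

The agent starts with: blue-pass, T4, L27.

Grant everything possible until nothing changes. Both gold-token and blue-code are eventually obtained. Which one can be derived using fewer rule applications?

blue-code

blue-code: Holding T4, L27, and blue-pass grants blue-code (Rule 5). [1 rule application]
gold-token: Holding T4, L27, and blue-pass grants blue-code (Rule 5). Holding T4 and blue-code grants T28 (Rule 3). Holding T28 grants gold-token (Rule 4). [3 rule applications]
blue-code needs fewer.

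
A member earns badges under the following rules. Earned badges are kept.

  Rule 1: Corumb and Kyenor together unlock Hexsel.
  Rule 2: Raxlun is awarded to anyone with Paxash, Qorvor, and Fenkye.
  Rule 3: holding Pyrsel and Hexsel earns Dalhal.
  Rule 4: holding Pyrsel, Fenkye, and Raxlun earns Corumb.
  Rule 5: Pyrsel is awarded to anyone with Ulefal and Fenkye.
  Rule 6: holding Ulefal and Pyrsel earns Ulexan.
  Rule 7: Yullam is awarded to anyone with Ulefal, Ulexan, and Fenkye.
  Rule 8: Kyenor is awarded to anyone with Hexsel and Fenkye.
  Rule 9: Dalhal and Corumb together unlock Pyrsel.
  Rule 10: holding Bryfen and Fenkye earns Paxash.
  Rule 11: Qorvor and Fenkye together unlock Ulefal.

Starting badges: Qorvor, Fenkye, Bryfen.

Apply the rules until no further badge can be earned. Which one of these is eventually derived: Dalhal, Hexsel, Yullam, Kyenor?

With Qorvor and Fenkye, Ulefal is earned (Rule 11).
With Ulefal and Fenkye, Pyrsel is earned (Rule 5).
With Ulefal and Pyrsel, Ulexan is earned (Rule 6).
With Ulefal, Ulexan, and Fenkye, Yullam is earned (Rule 7).
Dalhal would need Pyrsel and Hexsel (Rule 3), but Hexsel is never earned. Hexsel would need Corumb and Kyenor (Rule 1), but Kyenor is never earned. Kyenor would need Hexsel and Fenkye (Rule 8), but Hexsel is never earned.

Yullam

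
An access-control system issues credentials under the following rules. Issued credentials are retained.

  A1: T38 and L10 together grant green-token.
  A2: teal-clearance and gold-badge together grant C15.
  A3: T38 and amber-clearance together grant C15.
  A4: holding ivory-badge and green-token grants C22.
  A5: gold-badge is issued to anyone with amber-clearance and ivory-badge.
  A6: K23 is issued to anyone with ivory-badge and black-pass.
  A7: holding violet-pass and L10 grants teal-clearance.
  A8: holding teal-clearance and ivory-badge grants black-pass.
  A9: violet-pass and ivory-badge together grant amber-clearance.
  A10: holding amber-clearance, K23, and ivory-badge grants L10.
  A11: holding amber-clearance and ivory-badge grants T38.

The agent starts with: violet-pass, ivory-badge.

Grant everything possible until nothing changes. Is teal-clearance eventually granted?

No

teal-clearance would need violet-pass and L10 (A7), but L10 is never granted.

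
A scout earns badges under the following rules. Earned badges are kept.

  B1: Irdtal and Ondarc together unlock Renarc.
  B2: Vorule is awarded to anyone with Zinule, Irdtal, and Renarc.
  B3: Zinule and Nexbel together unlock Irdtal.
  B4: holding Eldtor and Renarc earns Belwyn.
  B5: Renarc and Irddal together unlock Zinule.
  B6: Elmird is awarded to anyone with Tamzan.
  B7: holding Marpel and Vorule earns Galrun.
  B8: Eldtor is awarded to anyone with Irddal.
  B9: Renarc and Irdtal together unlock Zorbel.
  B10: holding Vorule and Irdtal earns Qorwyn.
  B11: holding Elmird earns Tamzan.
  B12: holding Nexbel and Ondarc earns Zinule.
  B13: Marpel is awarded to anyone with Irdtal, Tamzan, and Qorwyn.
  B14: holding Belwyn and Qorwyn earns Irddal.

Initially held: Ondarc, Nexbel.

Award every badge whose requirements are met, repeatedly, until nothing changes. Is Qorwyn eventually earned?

With Nexbel and Ondarc, Zinule is earned (B12).
With Zinule and Nexbel, Irdtal is earned (B3).
With Irdtal and Ondarc, Renarc is earned (B1).
With Zinule, Irdtal, and Renarc, Vorule is earned (B2).
With Vorule and Irdtal, Qorwyn is earned (B10).

Yes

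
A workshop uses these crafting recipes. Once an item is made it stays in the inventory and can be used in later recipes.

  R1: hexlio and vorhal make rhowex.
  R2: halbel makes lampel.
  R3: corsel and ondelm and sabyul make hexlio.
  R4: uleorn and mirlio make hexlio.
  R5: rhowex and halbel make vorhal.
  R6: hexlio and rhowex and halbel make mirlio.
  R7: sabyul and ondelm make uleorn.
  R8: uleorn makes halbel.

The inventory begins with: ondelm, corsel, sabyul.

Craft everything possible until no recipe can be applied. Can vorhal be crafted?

No

vorhal would need rhowex and halbel (R5), but rhowex is never obtained.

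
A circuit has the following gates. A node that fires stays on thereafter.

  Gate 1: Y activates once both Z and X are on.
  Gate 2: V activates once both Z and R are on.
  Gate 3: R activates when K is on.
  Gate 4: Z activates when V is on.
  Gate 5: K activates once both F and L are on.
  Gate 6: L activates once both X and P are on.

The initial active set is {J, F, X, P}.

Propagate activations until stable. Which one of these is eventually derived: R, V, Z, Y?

X and P are on, so L activates (Gate 6).
Gate 5: F and L on → K on.
Gate 3: K on → R on.
Y would need Z and X (Gate 1), but Z never turns on. V would need Z and R (Gate 2), but Z never turns on. Z would need V (Gate 4), but V never turns on.

R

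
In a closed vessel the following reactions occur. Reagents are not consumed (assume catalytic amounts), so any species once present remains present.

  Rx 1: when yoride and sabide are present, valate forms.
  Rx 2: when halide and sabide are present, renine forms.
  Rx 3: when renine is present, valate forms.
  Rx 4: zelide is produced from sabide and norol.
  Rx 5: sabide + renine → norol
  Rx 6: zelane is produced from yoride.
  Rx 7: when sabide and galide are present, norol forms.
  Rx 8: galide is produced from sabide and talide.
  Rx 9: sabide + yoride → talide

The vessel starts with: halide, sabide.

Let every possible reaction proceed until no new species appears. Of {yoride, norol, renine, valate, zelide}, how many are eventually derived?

4

halide and sabide present → renine forms (Rx 2).
sabide and renine present → norol forms (Rx 5).
renine present → valate forms (Rx 3).
sabide and norol present → zelide forms (Rx 4).
No rule produces yoride, and it is not given.
norol: reached.
renine: reached.
valate: reached.
zelide: reached.
Reached: norol, renine, valate, and zelide — 4 of the 5.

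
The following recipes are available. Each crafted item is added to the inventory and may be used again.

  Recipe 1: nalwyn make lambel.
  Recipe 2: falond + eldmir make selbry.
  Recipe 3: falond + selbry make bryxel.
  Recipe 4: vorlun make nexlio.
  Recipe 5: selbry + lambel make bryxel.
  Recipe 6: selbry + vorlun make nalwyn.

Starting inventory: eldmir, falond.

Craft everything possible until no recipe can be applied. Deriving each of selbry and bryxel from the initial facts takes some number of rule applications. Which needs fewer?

selbry: falond + eldmir → selbry (Recipe 2). [1 rule application]
bryxel: falond + eldmir → selbry (Recipe 2). falond + selbry → bryxel (Recipe 3). [2 rule applications]
selbry needs fewer.

selbry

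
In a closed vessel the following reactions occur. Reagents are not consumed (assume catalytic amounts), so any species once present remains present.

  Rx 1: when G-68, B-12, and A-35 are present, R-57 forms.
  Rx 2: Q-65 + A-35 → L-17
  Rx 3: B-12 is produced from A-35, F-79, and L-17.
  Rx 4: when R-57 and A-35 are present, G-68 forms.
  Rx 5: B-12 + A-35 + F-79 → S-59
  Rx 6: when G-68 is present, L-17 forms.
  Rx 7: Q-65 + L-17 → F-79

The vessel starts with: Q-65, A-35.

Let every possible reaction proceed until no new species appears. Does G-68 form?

No

G-68 would need R-57 and A-35 (Rx 4), but R-57 never forms.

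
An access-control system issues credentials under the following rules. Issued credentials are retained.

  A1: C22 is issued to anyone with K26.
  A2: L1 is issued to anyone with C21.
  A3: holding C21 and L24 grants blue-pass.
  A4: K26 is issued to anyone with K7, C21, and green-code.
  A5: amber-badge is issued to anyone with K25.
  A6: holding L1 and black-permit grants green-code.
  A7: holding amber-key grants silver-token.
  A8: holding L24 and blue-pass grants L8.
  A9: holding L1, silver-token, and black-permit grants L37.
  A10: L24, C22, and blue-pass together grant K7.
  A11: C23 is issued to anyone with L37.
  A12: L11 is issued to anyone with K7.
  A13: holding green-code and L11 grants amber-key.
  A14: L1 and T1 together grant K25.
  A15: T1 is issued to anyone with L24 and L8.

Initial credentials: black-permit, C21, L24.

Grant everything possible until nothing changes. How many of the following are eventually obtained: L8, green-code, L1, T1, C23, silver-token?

4

Holding C21 and L24 grants blue-pass (A3).
Holding C21 grants L1 (A2).
Holding L1 and black-permit grants green-code (A6).
Holding L24 and blue-pass grants L8 (A8).
Holding L24 and L8 grants T1 (A15).
L8: reached.
green-code: reached.
L1: reached.
T1: reached.
C23 would need L37 (A11), but L37 is never granted.
silver-token would need amber-key (A7), but amber-key is never granted.
Reached: L8, green-code, L1, and T1 — 4 of the 6.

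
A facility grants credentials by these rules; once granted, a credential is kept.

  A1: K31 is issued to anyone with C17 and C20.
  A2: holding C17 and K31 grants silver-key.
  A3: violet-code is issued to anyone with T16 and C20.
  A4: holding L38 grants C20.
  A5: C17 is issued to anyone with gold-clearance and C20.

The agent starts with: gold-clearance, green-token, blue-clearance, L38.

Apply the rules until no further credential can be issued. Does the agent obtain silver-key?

Holding L38 grants C20 (A4).
Holding gold-clearance and C20 grants C17 (A5).
Holding C17 and C20 grants K31 (A1).
Holding C17 and K31 grants silver-key (A2).

Yes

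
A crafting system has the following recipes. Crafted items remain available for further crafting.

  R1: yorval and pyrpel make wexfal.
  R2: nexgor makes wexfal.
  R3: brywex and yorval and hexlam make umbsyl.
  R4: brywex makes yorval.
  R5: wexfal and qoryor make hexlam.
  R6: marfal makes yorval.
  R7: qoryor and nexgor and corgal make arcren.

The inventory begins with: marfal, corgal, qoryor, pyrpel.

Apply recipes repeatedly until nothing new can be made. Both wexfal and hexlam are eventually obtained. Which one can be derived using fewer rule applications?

wexfal

wexfal: marfal → yorval (R6). Using R1, yorval and pyrpel make wexfal. [2 rule applications]
hexlam: Using R6, marfal makes yorval. Using R1, yorval and pyrpel make wexfal. Using R5, wexfal and qoryor make hexlam. [3 rule applications]
wexfal needs fewer.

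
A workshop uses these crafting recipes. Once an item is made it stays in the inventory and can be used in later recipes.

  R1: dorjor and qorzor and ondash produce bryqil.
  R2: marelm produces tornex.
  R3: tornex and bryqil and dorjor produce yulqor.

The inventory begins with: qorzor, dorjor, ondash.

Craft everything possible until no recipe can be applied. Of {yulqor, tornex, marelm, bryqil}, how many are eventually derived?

1

dorjor and qorzor and ondash → bryqil (R1).
yulqor would need tornex, bryqil, and dorjor (R3), but tornex is never obtained.
tornex would need marelm (R2), but marelm is never obtained.
No rule produces marelm, and it is not given.
bryqil: reached.
Reached: bryqil — 1 of the 4.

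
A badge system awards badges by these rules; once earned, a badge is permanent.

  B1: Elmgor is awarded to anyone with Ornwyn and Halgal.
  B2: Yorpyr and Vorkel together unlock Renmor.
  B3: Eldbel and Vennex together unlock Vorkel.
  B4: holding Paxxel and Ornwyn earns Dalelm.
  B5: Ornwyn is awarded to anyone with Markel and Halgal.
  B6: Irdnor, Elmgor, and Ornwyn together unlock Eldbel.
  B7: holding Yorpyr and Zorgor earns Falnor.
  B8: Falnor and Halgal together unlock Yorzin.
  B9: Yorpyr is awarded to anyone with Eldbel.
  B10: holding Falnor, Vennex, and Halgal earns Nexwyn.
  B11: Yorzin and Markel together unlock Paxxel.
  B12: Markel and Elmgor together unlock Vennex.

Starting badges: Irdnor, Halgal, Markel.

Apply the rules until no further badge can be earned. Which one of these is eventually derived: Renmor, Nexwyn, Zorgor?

Renmor

With Markel and Halgal, Ornwyn is earned (B5).
With Ornwyn and Halgal, Elmgor is earned (B1).
With Irdnor, Elmgor, and Ornwyn, Eldbel is earned (B6).
With Markel and Elmgor, Vennex is earned (B12).
With Eldbel and Vennex, Vorkel is earned (B3).
With Eldbel, Yorpyr is earned (B9).
With Yorpyr and Vorkel, Renmor is earned (B2).
Nexwyn would need Falnor, Vennex, and Halgal (B10), but Falnor is never earned. No rule produces Zorgor, and it is not given.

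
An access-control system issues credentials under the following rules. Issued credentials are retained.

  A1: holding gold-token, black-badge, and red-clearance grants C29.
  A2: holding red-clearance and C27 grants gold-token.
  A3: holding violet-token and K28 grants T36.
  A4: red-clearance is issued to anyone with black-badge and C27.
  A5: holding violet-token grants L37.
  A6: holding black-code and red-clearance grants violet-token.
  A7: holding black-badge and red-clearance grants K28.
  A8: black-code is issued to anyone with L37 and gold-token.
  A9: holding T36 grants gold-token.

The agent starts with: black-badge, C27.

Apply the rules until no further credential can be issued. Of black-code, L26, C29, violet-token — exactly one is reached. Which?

C29

Holding black-badge and C27 grants red-clearance (A4).
Holding red-clearance and C27 grants gold-token (A2).
Holding gold-token, black-badge, and red-clearance grants C29 (A1).
violet-token would need black-code and red-clearance (A6), but black-code is never granted. No rule produces L26, and it is not given. black-code would need L37 and gold-token (A8), but L37 is never granted.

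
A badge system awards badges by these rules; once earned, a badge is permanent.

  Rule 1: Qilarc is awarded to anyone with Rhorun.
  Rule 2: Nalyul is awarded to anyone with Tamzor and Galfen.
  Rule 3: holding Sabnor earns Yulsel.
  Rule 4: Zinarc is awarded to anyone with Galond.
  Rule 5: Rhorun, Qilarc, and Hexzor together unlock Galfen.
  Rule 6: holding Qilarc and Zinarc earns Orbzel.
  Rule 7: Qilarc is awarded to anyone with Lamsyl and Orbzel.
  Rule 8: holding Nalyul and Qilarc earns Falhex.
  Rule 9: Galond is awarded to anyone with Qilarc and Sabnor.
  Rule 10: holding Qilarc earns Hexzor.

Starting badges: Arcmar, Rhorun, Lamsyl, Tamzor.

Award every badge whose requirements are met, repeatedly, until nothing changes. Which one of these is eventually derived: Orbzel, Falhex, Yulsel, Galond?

Falhex

With Rhorun, Qilarc is earned (Rule 1).
With Qilarc, Hexzor is earned (Rule 10).
With Rhorun, Qilarc, and Hexzor, Galfen is earned (Rule 5).
With Tamzor and Galfen, Nalyul is earned (Rule 2).
With Nalyul and Qilarc, Falhex is earned (Rule 8).
Orbzel would need Qilarc and Zinarc (Rule 6), but Zinarc is never earned. Yulsel would need Sabnor (Rule 3), but Sabnor is never earned. Galond would need Qilarc and Sabnor (Rule 9), but Sabnor is never earned.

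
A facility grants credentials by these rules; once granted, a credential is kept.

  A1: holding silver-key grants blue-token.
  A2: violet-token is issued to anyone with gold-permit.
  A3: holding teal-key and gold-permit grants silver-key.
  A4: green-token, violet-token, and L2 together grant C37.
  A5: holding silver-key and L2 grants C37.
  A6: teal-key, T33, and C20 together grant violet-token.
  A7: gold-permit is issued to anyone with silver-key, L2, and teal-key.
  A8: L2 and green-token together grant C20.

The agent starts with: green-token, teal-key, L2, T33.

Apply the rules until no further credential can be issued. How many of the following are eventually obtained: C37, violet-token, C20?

Holding L2 and green-token grants C20 (A8).
Holding teal-key, T33, and C20 grants violet-token (A6).
Holding green-token, violet-token, and L2 grants C37 (A4).
C37: reached.
violet-token: reached.
C20: reached.
All 3 are reached.

3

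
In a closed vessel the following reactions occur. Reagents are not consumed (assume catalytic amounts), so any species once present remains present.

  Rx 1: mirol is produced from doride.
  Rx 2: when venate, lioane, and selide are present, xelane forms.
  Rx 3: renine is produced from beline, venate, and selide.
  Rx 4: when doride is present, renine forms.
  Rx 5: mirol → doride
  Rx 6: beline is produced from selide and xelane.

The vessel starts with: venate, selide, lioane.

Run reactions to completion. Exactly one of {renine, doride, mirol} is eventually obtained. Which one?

renine

venate, lioane, and selide present → xelane forms (Rx 2).
selide and xelane present → beline forms (Rx 6).
beline, venate, and selide present → renine forms (Rx 3).
doride would need mirol (Rx 5), but mirol never forms. mirol would need doride (Rx 1), but doride never forms.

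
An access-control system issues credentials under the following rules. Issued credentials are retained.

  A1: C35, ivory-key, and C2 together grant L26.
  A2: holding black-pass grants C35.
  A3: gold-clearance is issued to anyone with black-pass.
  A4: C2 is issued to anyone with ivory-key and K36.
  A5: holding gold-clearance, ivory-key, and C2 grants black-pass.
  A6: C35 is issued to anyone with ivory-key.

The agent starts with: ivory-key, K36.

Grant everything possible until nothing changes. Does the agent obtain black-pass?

black-pass would need gold-clearance, ivory-key, and C2 (A5), but gold-clearance is never granted.

No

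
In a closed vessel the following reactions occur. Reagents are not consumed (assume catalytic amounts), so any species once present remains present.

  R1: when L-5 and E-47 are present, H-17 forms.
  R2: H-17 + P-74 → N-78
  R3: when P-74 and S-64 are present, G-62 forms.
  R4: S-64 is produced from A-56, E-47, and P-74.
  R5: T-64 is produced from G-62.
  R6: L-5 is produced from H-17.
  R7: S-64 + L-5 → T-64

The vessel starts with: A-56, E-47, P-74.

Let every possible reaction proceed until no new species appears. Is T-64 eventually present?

A-56, E-47, and P-74 present → S-64 forms (R4).
P-74 and S-64 present → G-62 forms (R3).
G-62 present → T-64 forms (R5).

Yes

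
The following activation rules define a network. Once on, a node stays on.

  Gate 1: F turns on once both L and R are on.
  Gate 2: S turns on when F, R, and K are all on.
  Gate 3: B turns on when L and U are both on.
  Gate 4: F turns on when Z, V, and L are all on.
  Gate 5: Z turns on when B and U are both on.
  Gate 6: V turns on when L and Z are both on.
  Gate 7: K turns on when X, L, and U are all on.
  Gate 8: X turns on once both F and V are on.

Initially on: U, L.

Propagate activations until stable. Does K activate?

Gate 3: L and U on → B on.
Gate 5: B and U on → Z on.
L and Z are on, so V turns on (Gate 6).
Gate 4: Z, V, and L on → F on.
F and V are on, so X turns on (Gate 8).
Gate 7: X, L, and U on → K on.

Yes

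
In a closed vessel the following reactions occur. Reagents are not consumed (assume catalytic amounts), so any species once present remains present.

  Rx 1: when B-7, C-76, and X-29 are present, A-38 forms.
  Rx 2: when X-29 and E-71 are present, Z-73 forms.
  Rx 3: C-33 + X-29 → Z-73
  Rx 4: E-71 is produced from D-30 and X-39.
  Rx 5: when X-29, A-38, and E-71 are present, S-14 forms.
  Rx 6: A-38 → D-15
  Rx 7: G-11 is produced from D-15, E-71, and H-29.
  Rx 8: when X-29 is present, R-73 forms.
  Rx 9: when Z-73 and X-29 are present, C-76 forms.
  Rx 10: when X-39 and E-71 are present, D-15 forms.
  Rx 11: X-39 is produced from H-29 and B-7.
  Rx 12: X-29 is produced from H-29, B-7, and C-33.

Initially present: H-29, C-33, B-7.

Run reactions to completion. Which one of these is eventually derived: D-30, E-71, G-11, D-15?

H-29, B-7, and C-33 present → X-29 forms (Rx 12).
C-33 and X-29 present → Z-73 forms (Rx 3).
Z-73 and X-29 present → C-76 forms (Rx 9).
B-7, C-76, and X-29 present → A-38 forms (Rx 1).
A-38 present → D-15 forms (Rx 6).
G-11 would need D-15, E-71, and H-29 (Rx 7), but E-71 never forms. E-71 would need D-30 and X-39 (Rx 4), but D-30 never forms. No rule produces D-30, and it is not given.

D-15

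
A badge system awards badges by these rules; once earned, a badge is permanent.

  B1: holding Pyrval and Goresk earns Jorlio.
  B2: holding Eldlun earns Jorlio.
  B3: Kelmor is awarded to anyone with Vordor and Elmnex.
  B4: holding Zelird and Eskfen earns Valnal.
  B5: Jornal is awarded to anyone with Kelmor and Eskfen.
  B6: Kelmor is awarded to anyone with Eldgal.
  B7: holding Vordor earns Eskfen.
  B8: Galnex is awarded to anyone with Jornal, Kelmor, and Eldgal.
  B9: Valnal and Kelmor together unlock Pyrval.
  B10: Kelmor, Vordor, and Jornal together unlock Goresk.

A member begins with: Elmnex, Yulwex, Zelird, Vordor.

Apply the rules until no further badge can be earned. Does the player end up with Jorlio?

Yes

With Vordor, Eskfen is earned (B7).
With Vordor and Elmnex, Kelmor is earned (B3).
With Kelmor and Eskfen, Jornal is earned (B5).
With Zelird and Eskfen, Valnal is earned (B4).
With Valnal and Kelmor, Pyrval is earned (B9).
With Kelmor, Vordor, and Jornal, Goresk is earned (B10).
With Pyrval and Goresk, Jorlio is earned (B1).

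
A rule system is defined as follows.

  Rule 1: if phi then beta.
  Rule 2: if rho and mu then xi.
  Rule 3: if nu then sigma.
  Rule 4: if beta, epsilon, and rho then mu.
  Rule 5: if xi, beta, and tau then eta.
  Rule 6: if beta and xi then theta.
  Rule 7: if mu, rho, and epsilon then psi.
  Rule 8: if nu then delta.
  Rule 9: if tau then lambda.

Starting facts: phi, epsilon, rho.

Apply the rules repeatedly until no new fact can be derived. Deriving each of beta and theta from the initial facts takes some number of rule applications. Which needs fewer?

beta: From phi, Rule 1 gives beta. [1 rule application]
theta: phi holds, so beta follows (Rule 1). beta, epsilon, and rho hold, so mu follows (Rule 4). rho and mu hold, so xi follows (Rule 2). From beta and xi, Rule 6 gives theta. [4 rule applications]
beta needs fewer.

beta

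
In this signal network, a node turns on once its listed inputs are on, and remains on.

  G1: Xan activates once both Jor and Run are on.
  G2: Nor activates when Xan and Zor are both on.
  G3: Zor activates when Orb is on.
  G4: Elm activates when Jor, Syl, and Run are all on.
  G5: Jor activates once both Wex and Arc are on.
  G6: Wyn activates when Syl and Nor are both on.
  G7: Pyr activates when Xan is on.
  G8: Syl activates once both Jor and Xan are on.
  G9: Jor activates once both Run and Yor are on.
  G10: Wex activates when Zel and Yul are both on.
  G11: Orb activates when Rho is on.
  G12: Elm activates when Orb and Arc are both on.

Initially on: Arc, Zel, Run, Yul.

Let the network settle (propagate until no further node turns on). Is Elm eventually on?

G10: Zel and Yul on → Wex on.
Wex and Arc are on, so Jor activates (G5).
Jor and Run are on, so Xan activates (G1).
G8: Jor and Xan on → Syl on.
G4: Jor, Syl, and Run on → Elm on.

Yes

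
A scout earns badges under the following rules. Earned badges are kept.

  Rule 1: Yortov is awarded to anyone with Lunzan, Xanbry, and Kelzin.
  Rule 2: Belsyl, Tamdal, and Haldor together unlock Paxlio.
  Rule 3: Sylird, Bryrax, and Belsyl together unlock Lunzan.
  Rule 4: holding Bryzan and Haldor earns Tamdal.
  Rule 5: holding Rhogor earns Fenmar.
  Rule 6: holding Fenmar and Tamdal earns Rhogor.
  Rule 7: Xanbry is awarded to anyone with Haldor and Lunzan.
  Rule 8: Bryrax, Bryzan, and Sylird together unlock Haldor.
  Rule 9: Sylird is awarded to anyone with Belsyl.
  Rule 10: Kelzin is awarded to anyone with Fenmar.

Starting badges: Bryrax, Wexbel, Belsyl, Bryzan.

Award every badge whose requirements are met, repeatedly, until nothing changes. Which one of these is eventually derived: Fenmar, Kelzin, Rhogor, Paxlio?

With Belsyl, Sylird is earned (Rule 9).
With Bryrax, Bryzan, and Sylird, Haldor is earned (Rule 8).
With Bryzan and Haldor, Tamdal is earned (Rule 4).
With Belsyl, Tamdal, and Haldor, Paxlio is earned (Rule 2).
Rhogor would need Fenmar and Tamdal (Rule 6), but Fenmar is never earned. Kelzin would need Fenmar (Rule 10), but Fenmar is never earned. Fenmar would need Rhogor (Rule 5), but Rhogor is never earned.

Paxlio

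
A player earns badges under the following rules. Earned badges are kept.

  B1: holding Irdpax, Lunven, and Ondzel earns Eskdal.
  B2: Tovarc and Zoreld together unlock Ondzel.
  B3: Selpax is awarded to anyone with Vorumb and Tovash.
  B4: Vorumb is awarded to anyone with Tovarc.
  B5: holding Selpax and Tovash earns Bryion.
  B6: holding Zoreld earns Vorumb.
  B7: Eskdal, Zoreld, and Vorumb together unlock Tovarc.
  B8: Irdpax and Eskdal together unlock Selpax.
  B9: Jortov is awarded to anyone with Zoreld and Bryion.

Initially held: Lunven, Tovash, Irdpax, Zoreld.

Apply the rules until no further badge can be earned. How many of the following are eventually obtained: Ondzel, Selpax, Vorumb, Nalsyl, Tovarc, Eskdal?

With Zoreld, Vorumb is earned (B6).
With Vorumb and Tovash, Selpax is earned (B3).
Ondzel would need Tovarc and Zoreld (B2), but Tovarc is never earned.
Selpax: reached.
Vorumb: reached.
No rule produces Nalsyl, and it is not given.
Tovarc would need Eskdal, Zoreld, and Vorumb (B7), but Eskdal is never earned.
Eskdal would need Irdpax, Lunven, and Ondzel (B1), but Ondzel is never earned.
Reached: Selpax and Vorumb — 2 of the 6.

2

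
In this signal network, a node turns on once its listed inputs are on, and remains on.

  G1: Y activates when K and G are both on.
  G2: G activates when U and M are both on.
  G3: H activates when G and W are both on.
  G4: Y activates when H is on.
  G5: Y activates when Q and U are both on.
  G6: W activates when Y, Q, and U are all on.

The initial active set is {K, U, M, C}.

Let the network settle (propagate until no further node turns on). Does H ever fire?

No

H would need G and W (G3), but W never turns on.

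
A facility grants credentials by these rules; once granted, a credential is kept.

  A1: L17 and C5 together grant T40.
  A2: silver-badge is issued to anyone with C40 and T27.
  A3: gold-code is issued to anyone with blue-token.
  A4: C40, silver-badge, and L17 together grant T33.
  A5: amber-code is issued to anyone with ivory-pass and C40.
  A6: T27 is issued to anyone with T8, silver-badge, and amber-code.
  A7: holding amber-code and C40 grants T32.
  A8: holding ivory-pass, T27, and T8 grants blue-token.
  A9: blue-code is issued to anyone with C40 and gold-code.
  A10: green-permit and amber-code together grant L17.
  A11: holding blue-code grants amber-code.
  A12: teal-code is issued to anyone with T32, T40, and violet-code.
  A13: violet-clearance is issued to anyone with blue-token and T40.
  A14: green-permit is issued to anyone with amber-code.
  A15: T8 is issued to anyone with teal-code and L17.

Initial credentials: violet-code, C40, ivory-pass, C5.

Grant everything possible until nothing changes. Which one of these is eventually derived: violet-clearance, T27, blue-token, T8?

T8

Holding ivory-pass and C40 grants amber-code (A5).
Holding amber-code and C40 grants T32 (A7).
Holding amber-code grants green-permit (A14).
Holding green-permit and amber-code grants L17 (A10).
Holding L17 and C5 grants T40 (A1).
Holding T32, T40, and violet-code grants teal-code (A12).
Holding teal-code and L17 grants T8 (A15).
blue-token would need ivory-pass, T27, and T8 (A8), but T27 is never granted. violet-clearance would need blue-token and T40 (A13), but blue-token is never granted. T27 would need T8, silver-badge, and amber-code (A6), but silver-badge is never granted.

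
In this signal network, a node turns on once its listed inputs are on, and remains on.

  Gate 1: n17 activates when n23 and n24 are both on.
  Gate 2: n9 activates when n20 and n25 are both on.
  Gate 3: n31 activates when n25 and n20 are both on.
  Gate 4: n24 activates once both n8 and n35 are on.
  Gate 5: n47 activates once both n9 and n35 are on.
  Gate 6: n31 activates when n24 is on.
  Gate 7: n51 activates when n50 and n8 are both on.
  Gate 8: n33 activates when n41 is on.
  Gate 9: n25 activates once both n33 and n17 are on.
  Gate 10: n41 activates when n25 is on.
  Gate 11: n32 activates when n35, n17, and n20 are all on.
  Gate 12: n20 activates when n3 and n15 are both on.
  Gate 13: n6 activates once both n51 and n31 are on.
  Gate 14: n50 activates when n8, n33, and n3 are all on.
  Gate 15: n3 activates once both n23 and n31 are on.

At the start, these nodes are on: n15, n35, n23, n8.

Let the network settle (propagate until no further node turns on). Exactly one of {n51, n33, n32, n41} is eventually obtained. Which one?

n8 and n35 are on, so n24 activates (Gate 4).
Gate 6: n24 on → n31 on.
n23 and n24 are on, so n17 activates (Gate 1).
n23 and n31 are on, so n3 activates (Gate 15).
n3 and n15 are on, so n20 activates (Gate 12).
Gate 11: n35, n17, and n20 on → n32 on.
n41 would need n25 (Gate 10), but n25 never turns on. n51 would need n50 and n8 (Gate 7), but n50 never turns on. n33 would need n41 (Gate 8), but n41 never turns on.

n32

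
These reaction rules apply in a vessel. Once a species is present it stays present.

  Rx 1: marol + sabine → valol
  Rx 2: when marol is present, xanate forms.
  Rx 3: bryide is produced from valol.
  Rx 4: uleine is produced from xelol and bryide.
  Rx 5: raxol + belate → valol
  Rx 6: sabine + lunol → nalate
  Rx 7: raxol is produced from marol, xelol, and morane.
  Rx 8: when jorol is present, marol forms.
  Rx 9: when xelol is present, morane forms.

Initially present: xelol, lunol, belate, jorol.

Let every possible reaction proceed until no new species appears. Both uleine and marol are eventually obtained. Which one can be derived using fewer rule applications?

marol: jorol present → marol forms (Rx 8). [1 rule application]
uleine: xelol present → morane forms (Rx 9). jorol present → marol forms (Rx 8). marol, xelol, and morane present → raxol forms (Rx 7). raxol and belate present → valol forms (Rx 5). valol present → bryide forms (Rx 3). xelol and bryide present → uleine forms (Rx 4). [6 rule applications]
marol needs fewer.

marol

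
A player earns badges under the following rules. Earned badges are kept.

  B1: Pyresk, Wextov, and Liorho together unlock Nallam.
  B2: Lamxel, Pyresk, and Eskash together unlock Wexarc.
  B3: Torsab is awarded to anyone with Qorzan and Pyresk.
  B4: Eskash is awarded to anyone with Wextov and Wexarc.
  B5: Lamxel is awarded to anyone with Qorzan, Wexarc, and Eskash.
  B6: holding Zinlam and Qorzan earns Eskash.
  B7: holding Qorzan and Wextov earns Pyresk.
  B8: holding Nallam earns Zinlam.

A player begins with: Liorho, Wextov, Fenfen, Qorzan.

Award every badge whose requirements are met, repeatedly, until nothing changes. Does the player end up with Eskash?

Yes

With Qorzan and Wextov, Pyresk is earned (B7).
With Pyresk, Wextov, and Liorho, Nallam is earned (B1).
With Nallam, Zinlam is earned (B8).
With Zinlam and Qorzan, Eskash is earned (B6).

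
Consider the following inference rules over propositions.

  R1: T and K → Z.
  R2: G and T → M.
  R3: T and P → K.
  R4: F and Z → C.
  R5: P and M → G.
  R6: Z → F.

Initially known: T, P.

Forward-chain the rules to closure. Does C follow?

Yes

T and P hold, so K follows (R3).
T and K hold, so Z follows (R1).
Z holds, so F follows (R6).
F and Z hold, so C follows (R4).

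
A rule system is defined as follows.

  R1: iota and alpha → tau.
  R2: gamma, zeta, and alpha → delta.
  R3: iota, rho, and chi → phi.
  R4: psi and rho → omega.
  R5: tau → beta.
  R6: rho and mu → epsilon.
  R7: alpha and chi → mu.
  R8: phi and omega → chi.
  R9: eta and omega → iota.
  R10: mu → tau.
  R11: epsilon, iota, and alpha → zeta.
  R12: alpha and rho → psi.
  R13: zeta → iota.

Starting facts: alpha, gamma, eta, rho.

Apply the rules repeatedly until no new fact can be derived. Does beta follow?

Yes

alpha and rho hold, so psi follows (R12).
psi and rho hold, so omega follows (R4).
From eta and omega, R9 gives iota.
iota and alpha hold, so tau follows (R1).
From tau, R5 gives beta.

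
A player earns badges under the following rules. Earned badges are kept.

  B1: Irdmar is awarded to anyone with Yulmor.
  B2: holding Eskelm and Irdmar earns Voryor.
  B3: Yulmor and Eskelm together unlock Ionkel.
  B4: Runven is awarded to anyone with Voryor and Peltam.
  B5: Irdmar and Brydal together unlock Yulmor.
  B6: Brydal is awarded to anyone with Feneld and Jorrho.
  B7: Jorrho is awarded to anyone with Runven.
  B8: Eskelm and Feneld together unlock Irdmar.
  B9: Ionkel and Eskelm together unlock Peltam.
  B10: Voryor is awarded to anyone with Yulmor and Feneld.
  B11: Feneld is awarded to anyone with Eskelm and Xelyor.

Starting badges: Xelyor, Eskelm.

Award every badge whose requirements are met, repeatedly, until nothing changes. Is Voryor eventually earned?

Yes

With Eskelm and Xelyor, Feneld is earned (B11).
With Eskelm and Feneld, Irdmar is earned (B8).
With Eskelm and Irdmar, Voryor is earned (B2).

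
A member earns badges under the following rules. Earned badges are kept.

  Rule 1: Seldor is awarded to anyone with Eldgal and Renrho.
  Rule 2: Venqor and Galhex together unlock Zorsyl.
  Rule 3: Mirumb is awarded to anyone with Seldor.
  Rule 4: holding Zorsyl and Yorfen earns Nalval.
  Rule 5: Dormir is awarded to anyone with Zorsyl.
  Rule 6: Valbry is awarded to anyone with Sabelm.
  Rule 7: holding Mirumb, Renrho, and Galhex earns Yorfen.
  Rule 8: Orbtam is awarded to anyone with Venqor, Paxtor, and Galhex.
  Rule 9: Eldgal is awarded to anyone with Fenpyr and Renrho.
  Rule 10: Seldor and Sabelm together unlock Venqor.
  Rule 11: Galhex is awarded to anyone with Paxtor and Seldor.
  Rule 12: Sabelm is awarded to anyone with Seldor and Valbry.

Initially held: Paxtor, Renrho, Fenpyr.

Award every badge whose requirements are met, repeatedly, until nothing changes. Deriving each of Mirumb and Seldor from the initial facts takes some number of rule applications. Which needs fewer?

Seldor: With Fenpyr and Renrho, Eldgal is earned (Rule 9). With Eldgal and Renrho, Seldor is earned (Rule 1). [2 rule applications]
Mirumb: With Fenpyr and Renrho, Eldgal is earned (Rule 9). With Eldgal and Renrho, Seldor is earned (Rule 1). With Seldor, Mirumb is earned (Rule 3). [3 rule applications]
Seldor needs fewer.

Seldor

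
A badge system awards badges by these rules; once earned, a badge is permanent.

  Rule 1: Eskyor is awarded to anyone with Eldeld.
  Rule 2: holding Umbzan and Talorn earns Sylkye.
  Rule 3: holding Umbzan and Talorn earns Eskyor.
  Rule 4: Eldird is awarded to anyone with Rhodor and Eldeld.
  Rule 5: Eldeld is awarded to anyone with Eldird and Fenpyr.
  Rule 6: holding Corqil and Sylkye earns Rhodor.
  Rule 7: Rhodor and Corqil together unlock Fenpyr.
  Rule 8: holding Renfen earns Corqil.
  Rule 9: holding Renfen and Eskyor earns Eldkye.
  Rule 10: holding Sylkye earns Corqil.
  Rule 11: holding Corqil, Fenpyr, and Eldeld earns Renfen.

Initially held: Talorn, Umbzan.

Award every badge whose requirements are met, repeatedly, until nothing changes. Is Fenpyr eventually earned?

With Umbzan and Talorn, Sylkye is earned (Rule 2).
With Sylkye, Corqil is earned (Rule 10).
With Corqil and Sylkye, Rhodor is earned (Rule 6).
With Rhodor and Corqil, Fenpyr is earned (Rule 7).

Yes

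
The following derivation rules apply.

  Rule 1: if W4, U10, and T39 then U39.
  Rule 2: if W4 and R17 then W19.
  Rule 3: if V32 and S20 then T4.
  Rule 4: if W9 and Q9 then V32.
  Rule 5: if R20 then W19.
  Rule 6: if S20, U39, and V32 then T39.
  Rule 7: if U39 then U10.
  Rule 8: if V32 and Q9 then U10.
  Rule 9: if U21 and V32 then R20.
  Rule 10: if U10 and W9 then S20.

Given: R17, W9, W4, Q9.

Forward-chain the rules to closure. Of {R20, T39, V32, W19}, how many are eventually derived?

2

W4 and R17 hold, so W19 follows (Rule 2).
W9 and Q9 hold, so V32 follows (Rule 4).
R20 would need U21 and V32 (Rule 9), but U21 is never established.
T39 would need S20, U39, and V32 (Rule 6), but U39 is never established.
V32: reached.
W19: reached.
Reached: V32 and W19 — 2 of the 4.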